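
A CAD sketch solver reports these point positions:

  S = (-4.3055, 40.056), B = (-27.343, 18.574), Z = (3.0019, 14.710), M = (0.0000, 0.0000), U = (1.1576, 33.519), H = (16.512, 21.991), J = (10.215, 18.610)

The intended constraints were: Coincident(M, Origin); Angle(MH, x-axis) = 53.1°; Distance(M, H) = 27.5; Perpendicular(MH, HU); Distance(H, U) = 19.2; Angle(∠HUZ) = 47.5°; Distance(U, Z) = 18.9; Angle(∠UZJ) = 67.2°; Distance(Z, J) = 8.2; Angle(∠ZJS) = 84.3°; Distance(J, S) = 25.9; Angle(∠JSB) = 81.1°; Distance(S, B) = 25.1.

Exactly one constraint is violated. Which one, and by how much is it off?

Distance(S, B) = 25.1 — off by 6.40.

M = (0.00, 0.00) ✓; MH at 53.10° ✓; |MH| = 27.50 ✓; ∠(MH, HU) = 90.00° ✓; |HU| = 19.20 ✓; ∠HUZ = 47.50° ✓; |UZ| = 18.90 ✓; ∠UZJ = 67.20° ✓; |ZJ| = 8.200 ✓; ∠ZJS = 84.30° ✓; |JS| = 25.90 ✓; ∠JSB = 81.10° ✓; |SB| = 31.50 ✗.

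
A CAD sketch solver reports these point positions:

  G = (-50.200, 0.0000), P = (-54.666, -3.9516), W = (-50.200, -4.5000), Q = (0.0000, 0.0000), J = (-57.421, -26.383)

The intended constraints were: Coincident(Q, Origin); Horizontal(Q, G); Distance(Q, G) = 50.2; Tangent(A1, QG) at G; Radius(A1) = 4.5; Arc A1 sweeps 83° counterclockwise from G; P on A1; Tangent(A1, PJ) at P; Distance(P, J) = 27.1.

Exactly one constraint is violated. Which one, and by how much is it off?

Distance(P, J) = 27.1 — off by 4.50.

Q = (0.00, 0.00) ✓; Q.y = 0.00, G.y = 0.00 ✓; |QG| = 50.20 ✓; ∠(WG, GQ) = 90.00° ✓; |WG| = 4.500 ✓; bearing(W→P) − bearing(W→G) = 83.00° ✓; |WP| = 4.500 ✓; ∠(WP, PJ) = 90.00° ✓; |PJ| = 22.60 ✗.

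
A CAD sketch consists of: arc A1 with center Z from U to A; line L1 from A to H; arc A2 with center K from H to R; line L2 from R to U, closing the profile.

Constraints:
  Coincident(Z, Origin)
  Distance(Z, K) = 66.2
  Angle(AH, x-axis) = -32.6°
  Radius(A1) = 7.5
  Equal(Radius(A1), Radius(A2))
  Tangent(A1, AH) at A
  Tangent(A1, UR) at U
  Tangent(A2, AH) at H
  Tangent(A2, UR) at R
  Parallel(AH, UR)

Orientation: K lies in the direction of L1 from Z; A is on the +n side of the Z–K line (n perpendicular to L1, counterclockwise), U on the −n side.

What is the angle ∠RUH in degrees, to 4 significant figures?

12.77°

The slot axis is L1's direction at -32.6°, so u = (cos -32.6°, sin -32.6°) = (0.8425, -0.5388) and n = (−sin -32.6°, cos -32.6°) = (0.5388, 0.8425). Z is at the origin and K lies 66.2 along u from Z, so K = 66.2·u = (55.77, -35.67). Tangency of A1 to both parallel lines with radius 7.5 puts A and U at Z ± 7.5·n: A = (4.041, 6.318), U = (-4.041, -6.318). Equal radii place H and R the same way about K: H = K + 7.5·n = (59.81, -29.35), R = K − 7.5·n = (51.73, -41.99). Then cos ∠RUH = UR·UH / (|UR||UH|), giving 12.77°.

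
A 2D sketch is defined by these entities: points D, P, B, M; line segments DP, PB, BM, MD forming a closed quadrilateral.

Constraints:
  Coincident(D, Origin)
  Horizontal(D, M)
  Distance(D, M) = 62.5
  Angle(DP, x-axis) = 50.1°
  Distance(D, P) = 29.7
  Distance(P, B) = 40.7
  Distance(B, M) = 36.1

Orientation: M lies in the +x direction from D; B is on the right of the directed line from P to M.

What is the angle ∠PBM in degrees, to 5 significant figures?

79.158°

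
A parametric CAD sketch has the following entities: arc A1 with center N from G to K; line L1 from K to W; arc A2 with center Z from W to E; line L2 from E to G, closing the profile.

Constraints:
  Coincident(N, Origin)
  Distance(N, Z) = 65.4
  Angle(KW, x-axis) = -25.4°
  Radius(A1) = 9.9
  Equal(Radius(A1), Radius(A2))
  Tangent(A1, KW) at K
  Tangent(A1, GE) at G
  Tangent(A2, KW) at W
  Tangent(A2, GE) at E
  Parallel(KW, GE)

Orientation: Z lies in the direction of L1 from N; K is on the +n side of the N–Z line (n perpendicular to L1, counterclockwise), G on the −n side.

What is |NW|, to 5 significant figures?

66.145

Tangency of A1 to both parallel lines with radius 9.9 puts K and G at N ± 9.9·n: K = (4.2465, 8.9430), G = (-4.2465, -8.9430). Equal radii place W and E the same way about Z: W = Z + 9.9·n = (63.325, -19.109), E = Z − 9.9·n = (54.832, -36.995). Then |NW| = |W − N| = 66.145.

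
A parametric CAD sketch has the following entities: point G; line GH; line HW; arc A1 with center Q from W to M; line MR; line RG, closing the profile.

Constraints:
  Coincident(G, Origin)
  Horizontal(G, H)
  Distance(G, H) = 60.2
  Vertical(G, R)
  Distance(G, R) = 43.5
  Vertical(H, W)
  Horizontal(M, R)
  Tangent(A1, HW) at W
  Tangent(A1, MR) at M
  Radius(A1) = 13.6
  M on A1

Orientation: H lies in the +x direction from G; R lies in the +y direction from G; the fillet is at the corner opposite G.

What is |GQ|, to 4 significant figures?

55.37

G is at the origin; GH is horizontal with |GH| = 60.2 and H on the +x side, so H = (60.20, 0.000). GR is vertical with |GR| = 43.5 and R on the +y side, so R = (0.000, 43.50). The virtual corner opposite G is at (60.20, 43.50). Since A1 is tangent to HW there, QW ⟂ HW and A1 meets MR tangentially, so QM is at right angles to MR, with radius 13.6, so the center Q sits 13.6 in from both sides at Q = (46.60, 29.90). Then |GQ| = |Q − G| = 55.37.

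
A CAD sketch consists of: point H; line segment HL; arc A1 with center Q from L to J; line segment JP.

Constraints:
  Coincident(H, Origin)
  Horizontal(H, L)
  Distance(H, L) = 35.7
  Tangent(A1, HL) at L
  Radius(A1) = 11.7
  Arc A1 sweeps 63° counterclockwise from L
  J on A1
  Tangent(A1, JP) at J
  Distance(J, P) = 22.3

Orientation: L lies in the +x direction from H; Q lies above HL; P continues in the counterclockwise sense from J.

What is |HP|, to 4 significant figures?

62.08

H is at the origin; H and L share the same y with |HL| = 35.7 and L on the +x side, so L = (35.70, 0.000). Since A1 is tangent to HL there, QL ⟂ HL, so Q = L + (0, 11.7) = (35.70, 11.70). On A1, L sits at bearing -90° from Q; a 63° counterclockwise sweep puts J at bearing -27°, so J = Q + 11.7·(cos -27°, sin -27°) = (46.12, 6.388). Since A1 is tangent to JP there, QJ ⟂ JP, so JP runs along (−sin -27°, cos -27°); with |JP| = 22.3, P = (56.25, 26.26). Then |HP| = |P − H| = 62.08.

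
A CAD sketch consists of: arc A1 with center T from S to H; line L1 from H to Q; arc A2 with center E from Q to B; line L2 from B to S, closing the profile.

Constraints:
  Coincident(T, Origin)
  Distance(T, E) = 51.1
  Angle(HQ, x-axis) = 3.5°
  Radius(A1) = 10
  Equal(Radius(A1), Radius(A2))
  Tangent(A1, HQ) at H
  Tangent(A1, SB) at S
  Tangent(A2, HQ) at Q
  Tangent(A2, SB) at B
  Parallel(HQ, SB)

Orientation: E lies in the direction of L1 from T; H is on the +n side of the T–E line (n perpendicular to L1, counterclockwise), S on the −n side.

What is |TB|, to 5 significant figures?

52.069

The slot axis is L1's direction at 3.5°, so u = (cos 3.5°, sin 3.5°) = (0.99813, 0.061049) and n = (−sin 3.5°, cos 3.5°) = (-0.061049, 0.99813). T is at the origin and E lies 51.1 along u from T, so E = 51.1·u = (51.005, 3.1196). Tangency of A1 to both parallel lines with radius 10.0 puts H and S at T ± 10.0·n: H = (-0.61049, 9.9813), S = (0.61049, -9.9813). Equal radii place Q and B the same way about E: Q = E + 10.0·n = (50.394, 13.101), B = E − 10.0·n = (51.615, -6.8618). Then |TB| = |B − T| = 52.069.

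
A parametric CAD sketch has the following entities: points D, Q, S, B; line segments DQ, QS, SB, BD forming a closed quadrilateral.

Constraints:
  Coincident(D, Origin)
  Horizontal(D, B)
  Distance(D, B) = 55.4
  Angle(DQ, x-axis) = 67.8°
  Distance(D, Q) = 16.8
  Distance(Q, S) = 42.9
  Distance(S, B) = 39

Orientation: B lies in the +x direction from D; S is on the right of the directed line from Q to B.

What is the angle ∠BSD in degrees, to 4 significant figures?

99.01°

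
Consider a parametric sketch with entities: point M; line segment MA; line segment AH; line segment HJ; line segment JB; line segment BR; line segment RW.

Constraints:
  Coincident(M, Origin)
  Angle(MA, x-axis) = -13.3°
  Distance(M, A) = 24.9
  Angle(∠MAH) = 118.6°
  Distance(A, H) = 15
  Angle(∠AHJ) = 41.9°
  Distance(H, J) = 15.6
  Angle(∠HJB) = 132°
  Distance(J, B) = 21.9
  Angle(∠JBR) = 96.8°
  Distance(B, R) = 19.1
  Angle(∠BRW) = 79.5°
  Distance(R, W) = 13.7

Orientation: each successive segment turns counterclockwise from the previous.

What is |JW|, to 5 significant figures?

20.904

∠JBR = 96.8° gives BR at -42.600° from the x-axis; with |BR| = 19.1, R = (19.990, -26.939). ∠BRW = 79.5° gives RW at 57.900° from the x-axis; with |RW| = 13.7, W = (27.270, -15.333). Then |JW| = |W − J| = 20.904.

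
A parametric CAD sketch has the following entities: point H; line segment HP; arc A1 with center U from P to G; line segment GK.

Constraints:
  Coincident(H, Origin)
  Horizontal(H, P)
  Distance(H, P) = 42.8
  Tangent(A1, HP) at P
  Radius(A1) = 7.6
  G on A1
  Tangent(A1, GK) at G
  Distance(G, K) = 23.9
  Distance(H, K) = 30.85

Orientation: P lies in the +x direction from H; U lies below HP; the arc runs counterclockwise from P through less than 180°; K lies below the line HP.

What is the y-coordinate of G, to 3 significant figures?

-2.88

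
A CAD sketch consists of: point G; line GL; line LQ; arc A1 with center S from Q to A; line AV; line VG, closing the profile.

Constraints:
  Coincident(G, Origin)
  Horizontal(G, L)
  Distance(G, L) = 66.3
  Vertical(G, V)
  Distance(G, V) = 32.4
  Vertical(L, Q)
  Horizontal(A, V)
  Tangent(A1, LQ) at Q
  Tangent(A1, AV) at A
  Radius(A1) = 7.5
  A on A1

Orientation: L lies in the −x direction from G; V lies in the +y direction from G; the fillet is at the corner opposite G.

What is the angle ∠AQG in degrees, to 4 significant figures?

65.58°

G is at the origin; G and L share the same y with |GL| = 66.3 and L on the −x side, so L = (-66.30, 0.000). G and V share the same x with |GV| = 32.4 and V on the +y side, so V = (0.000, 32.40). The virtual corner opposite G is at (-66.30, 32.40). A1 meets LQ tangentially, so SQ is at right angles to LQ and tangency of A1 to AV means the radius SA is perpendicular to AV, with radius 7.5, so the center S sits 7.5 in from both sides at S = (-58.80, 24.90). That places the tangent points at Q = (-66.30, 24.90) on LQ and A = (-58.80, 32.40) on AV. Then cos ∠AQG = QA·QG / (|QA||QG|), giving 65.58°.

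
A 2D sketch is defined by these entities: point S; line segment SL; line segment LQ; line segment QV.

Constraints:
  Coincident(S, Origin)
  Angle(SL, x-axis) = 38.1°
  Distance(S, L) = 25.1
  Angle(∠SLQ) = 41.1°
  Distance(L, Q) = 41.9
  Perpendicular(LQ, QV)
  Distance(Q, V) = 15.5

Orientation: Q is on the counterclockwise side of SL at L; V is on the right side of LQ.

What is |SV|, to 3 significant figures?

39.4

S is at the origin; SL runs at 38.1° with length 25.1, so L = 25.1·(cos 38.1°, sin 38.1°) = (19.8, 15.5). ∠SLQ = 41.1°, so LQ runs at 38.1° + (180° − 41.1°) = 177° from the x-axis; with |LQ| = 41.9, Q = L + 41.9·(cos 177°, sin 177°) = (-22.1, 17.7). The perpendicularity gives QV at right angles to LQ; with |QV| = 15.5 on the right of LQ, V = Q + 15.5·(0.0523, 0.999) = (-21.3, 33.2). Then |SV| = |V − S| = 39.4.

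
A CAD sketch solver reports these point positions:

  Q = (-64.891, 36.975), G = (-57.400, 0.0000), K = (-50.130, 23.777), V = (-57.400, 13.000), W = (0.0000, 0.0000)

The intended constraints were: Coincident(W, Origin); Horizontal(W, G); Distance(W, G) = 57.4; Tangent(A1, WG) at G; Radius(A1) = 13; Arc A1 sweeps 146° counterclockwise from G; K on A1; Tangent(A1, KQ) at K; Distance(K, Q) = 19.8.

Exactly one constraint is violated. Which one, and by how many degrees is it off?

Tangent(A1, KQ) at K — off by 7.80°.

W = (0.00, 0.00) ✓; W.y = 0.00, G.y = 0.00 ✓; |WG| = 57.40 ✓; ∠(VG, GW) = 90.00° ✓; |VG| = 13.00 ✓; bearing(V→K) − bearing(V→G) = 146.0° ✓; |VK| = 13.00 ✓; ∠(VK, KQ) = 97.80° ✗; |KQ| = 19.80 ✓.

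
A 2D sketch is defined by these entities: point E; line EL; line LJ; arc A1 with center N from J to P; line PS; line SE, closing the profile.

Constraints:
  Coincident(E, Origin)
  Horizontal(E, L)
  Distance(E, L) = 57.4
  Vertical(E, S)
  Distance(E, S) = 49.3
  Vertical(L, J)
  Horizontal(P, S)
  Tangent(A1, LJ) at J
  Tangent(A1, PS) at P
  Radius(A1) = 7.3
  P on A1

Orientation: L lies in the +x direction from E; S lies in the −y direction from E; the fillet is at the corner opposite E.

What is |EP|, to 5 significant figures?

70.289

E is at the origin; E and L share the same y with |EL| = 57.4 and L on the +x side, so L = (57.400, 0.0000). ES is vertical with |ES| = 49.3 and S on the −y side, so S = (0.0000, -49.300). The virtual corner opposite E is at (57.400, -49.300). Tangency of A1 to LJ means the radius NJ is perpendicular to LJ and A1 meets PS tangentially, so NP is at right angles to PS, with radius 7.3, so the center N sits 7.3 in from both sides at N = (50.100, -42.000). That places the tangent points at J = (57.400, -42.000) on LJ and P = (50.100, -49.300) on PS. Then |EP| = |P − E| = 70.289.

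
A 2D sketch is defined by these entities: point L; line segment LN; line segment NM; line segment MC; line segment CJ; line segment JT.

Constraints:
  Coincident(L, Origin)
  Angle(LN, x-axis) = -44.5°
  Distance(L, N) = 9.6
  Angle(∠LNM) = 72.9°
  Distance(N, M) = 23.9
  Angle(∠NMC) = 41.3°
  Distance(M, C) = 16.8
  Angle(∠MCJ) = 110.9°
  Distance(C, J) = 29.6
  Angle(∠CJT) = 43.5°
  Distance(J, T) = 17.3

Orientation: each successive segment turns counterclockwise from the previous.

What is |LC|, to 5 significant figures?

8.6695

L is at the origin; LN runs at -44.5° with length 9.6, so N = (6.8472, -6.7287). ∠LNM = 72.9° gives NM at 62.600° from the x-axis; with |NM| = 23.9, M = (17.846, 14.490). ∠NMC = 41.3° gives MC at -158.70° from the x-axis; with |MC| = 16.8, C = (2.1936, 8.3874). Then |LC| = |C − L| = 8.6695.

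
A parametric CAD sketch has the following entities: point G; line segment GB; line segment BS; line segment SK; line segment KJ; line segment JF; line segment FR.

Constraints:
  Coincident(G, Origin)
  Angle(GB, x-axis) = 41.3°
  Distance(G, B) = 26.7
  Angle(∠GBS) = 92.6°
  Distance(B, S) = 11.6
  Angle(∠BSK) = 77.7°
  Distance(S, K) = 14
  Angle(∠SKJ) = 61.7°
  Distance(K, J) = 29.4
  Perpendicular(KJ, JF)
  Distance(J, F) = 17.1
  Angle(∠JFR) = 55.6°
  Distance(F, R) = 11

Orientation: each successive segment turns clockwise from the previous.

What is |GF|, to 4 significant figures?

45.13

G is at the origin; GB runs at 41.3° with length 26.7, so B = (20.06, 17.62). ∠GBS = 92.6° gives BS at -46.10° from the x-axis; with |BS| = 11.6, S = (28.10, 9.264). ∠BSK = 77.7° gives SK at -148.4° from the x-axis; with |SK| = 14.0, K = (16.18, 1.928). ∠SKJ = 61.7° gives KJ at 93.30° from the x-axis; with |KJ| = 29.4, J = (14.49, 31.28). The perpendicularity gives JF at right angles to KJ, so JF runs at 3.300°; with |JF| = 17.1, F = (31.56, 32.26). Then |GF| = |F − G| = 45.13.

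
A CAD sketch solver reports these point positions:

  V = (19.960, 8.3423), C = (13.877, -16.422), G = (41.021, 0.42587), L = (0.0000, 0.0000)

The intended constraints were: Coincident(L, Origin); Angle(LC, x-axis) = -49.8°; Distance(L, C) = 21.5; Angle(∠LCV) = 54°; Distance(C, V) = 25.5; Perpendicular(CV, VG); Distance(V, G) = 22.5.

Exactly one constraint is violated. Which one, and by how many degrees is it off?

Perpendicular(CV, VG) — off by 6.80°.

L = (0.00, 0.00) ✓; LC at -49.80° ✓; |LC| = 21.50 ✓; ∠LCV = 54.00° ✓; |CV| = 25.50 ✓; ∠(CV, VG) = 96.80° ✗; |VG| = 22.50 ✓.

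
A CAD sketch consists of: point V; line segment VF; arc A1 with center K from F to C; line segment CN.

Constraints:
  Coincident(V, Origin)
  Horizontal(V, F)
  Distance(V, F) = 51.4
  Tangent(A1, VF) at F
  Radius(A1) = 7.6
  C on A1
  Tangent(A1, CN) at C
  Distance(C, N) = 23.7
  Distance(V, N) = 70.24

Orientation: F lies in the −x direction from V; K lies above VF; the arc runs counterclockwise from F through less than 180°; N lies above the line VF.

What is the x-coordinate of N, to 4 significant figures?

-63.93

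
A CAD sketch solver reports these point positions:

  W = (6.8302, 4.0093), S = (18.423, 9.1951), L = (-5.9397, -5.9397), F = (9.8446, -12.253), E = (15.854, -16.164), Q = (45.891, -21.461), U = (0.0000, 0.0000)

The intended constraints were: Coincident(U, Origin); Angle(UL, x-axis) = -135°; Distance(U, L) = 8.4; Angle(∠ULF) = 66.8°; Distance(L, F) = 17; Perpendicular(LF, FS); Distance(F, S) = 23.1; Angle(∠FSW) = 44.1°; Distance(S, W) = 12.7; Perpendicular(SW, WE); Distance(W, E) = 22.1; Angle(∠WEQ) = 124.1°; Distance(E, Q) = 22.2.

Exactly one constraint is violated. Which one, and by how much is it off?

Distance(E, Q) = 22.2 — off by 8.30.

U = (0.00, 0.00) ✓; UL at -135.0° ✓; |UL| = 8.400 ✓; ∠ULF = 66.80° ✓; |LF| = 17.00 ✓; ∠(LF, FS) = 90.00° ✓; |FS| = 23.10 ✓; ∠FSW = 44.10° ✓; |SW| = 12.70 ✓; ∠(SW, WE) = 90.00° ✓; |WE| = 22.10 ✓; ∠WEQ = 124.1° ✓; |EQ| = 30.50 ✗.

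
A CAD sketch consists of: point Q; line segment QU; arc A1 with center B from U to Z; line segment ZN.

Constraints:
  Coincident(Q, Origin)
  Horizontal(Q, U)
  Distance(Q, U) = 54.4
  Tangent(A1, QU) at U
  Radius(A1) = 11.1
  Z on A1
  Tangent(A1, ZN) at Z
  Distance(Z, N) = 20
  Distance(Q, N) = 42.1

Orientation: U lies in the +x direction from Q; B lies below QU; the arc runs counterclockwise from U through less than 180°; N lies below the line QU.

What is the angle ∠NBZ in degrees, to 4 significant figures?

60.97°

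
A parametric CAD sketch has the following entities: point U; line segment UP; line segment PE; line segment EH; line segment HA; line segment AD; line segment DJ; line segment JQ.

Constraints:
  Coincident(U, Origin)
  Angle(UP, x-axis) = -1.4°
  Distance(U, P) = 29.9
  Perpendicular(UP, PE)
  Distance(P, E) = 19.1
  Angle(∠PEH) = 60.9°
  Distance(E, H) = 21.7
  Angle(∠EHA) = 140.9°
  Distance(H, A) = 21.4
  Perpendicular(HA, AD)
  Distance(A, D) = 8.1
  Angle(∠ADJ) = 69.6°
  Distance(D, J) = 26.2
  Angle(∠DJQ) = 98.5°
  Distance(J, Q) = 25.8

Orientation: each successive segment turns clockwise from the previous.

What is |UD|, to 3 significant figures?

17.8

U is at the origin; UP runs at -1.4° with length 29.9, so P = (29.9, -0.731). The perpendicularity gives PE at right angles to UP, so PE runs at -91.4°; with |PE| = 19.1, E = (29.4, -19.8). ∠PEH = 60.9° gives EH at 150° from the x-axis; with |EH| = 21.7, H = (10.7, -8.81). ∠EHA = 140.9° gives HA at 110° from the x-axis; with |HA| = 21.4, A = (3.27, 11.2). HA ⟂ AD, so AD runs at 20.4°; with |AD| = 8.1, D = (10.9, 14.1). Then |UD| = |D − U| = 17.8.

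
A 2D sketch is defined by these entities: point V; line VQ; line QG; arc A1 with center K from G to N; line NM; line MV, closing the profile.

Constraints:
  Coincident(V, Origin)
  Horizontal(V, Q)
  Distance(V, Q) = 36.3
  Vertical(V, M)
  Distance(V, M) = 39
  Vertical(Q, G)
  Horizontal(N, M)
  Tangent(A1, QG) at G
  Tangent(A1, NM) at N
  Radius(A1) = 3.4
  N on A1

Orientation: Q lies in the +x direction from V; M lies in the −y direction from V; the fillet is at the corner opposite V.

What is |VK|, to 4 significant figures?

48.47

V is at the origin; V and Q share the same y with |VQ| = 36.3 and Q on the +x side, so Q = (36.30, 0.000). VM is vertical with |VM| = 39.0 and M on the −y side, so M = (0.000, -39.00). The virtual corner opposite V is at (36.30, -39.00). The tangent condition forces KG to be normal to QG and A1 meets NM tangentially, so KN is at right angles to NM, with radius 3.4, so the center K sits 3.4 in from both sides at K = (32.90, -35.60). Then |VK| = |K − V| = 48.47.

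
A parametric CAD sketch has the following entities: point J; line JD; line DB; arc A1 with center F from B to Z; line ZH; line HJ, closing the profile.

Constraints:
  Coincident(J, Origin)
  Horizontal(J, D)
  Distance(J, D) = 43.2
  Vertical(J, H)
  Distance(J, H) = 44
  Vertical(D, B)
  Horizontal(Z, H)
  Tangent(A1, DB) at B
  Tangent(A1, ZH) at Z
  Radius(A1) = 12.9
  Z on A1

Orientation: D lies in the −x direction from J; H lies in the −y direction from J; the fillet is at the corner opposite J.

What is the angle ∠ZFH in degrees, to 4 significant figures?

66.94°

J is at the origin; J and D share the same y with |JD| = 43.2 and D on the −x side, so D = (-43.20, 0.000). J and H share the same x with |JH| = 44.0 and H on the −y side, so H = (0.000, -44.00). The virtual corner opposite J is at (-43.20, -44.00). The tangent condition forces FB to be normal to DB and the tangent condition forces FZ to be normal to ZH, with radius 12.9, so the center F sits 12.9 in from both sides at F = (-30.30, -31.10). That places the tangent points at B = (-43.20, -31.10) on DB and Z = (-30.30, -44.00) on ZH. Then cos ∠ZFH = FZ·FH / (|FZ||FH|), giving 66.94°.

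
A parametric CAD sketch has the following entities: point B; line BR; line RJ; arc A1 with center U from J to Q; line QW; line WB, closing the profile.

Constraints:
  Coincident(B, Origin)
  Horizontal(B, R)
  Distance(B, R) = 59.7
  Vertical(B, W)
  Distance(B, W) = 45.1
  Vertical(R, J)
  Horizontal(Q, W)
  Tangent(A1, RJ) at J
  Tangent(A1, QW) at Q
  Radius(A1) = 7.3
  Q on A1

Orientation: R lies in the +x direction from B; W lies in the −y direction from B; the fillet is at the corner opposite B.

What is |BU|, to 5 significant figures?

64.611

BW is vertical with |BW| = 45.1 and W on the −y side, so W = (0.0000, -45.100). The virtual corner opposite B is at (59.700, -45.100). Since A1 is tangent to RJ there, UJ ⟂ RJ and A1 meets QW tangentially, so UQ is at right angles to QW, with radius 7.3, so the center U sits 7.3 in from both sides at U = (52.400, -37.800). Then |BU| = |U − B| = 64.611.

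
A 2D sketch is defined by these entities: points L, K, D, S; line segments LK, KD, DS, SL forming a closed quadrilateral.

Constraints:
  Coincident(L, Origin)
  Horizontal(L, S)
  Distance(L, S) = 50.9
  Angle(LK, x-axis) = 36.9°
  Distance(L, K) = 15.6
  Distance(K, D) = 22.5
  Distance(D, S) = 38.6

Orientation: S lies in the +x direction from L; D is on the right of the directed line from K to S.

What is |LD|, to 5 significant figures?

19.549

L is at the origin; LS is horizontal with |LS| = 50.9 and S in +x, so S = (50.9, 0). LK runs at 36.9° with |LK| = 15.6, so K = (12.475, 9.3666). D is determined by |KD| = 22.5 and |DS| = 38.6 together: it lies at the intersection of circle(K, 22.5) and circle(S, 38.6). With |KS| = 39.550, the foot of the radical line on KS is 7.3388 from K and the perpendicular offset is √(22.5² − 7.3388²) = 21.270. Taking the right-of-KS solution: D = (14.568, -13.036).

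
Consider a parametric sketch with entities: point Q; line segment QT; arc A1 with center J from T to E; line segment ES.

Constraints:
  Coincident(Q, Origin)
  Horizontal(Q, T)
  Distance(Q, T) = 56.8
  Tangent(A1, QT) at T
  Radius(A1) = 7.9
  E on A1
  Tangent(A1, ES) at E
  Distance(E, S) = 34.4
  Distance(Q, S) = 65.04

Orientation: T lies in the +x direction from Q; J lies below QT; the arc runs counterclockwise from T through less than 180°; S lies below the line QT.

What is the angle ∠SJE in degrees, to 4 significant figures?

77.07°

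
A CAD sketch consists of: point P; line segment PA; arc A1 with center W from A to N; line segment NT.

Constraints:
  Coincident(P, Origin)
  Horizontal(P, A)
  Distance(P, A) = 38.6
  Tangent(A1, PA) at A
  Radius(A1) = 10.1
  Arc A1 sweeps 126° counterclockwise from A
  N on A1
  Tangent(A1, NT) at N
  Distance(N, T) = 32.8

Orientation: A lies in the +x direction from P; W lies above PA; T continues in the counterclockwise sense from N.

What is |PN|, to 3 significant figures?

49.4

P is at the origin; PA is horizontal with |PA| = 38.6 and A on the +x side, so A = (38.6, 0.00). The tangent condition forces WA to be normal to PA, so W = A + (0, 10.1) = (38.6, 10.1). On A1, A sits at bearing -90° from W; a 126° counterclockwise sweep puts N at bearing 36°, so N = W + 10.1·(cos 36°, sin 36°) = (46.8, 16.0). Then |PN| = |N − P| = 49.4.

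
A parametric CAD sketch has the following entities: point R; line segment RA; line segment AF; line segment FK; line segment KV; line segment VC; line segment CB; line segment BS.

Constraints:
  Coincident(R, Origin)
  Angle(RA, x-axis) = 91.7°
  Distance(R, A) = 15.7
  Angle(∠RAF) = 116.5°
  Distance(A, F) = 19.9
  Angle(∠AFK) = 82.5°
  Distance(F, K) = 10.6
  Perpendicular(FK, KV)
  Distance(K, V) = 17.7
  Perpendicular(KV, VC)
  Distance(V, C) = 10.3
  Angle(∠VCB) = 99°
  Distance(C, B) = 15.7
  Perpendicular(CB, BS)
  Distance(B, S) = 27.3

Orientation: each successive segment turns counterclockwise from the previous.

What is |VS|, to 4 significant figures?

24.35

∠VCB = 99.0° gives CB at 153.7° from the x-axis; with |CB| = 15.7, B = (-15.80, 25.45). CB ⟂ BS, so BS runs at -116.3°; with |BS| = 27.3, S = (-27.89, 0.9724). Then |VS| = |S − V| = 24.35.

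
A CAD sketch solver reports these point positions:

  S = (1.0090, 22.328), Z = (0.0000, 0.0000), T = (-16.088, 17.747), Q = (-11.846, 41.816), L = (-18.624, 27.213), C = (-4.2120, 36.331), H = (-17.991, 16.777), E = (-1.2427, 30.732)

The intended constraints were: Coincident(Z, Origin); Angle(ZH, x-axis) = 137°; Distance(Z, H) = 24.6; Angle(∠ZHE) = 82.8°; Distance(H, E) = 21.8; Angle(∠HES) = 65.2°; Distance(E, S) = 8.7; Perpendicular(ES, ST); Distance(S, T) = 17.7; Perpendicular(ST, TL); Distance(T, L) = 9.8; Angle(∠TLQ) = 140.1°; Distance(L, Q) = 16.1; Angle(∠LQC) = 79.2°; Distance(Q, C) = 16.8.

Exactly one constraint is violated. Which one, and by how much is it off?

Distance(Q, C) = 16.8 — off by 7.40.

Z = (0.00, 0.00) ✓; ZH at 137.0° ✓; |ZH| = 24.60 ✓; ∠ZHE = 82.80° ✓; |HE| = 21.80 ✓; ∠HES = 65.20° ✓; |ES| = 8.700 ✓; ∠(ES, ST) = 90.00° ✓; |ST| = 17.70 ✓; ∠(ST, TL) = 90.00° ✓; |TL| = 9.800 ✓; ∠TLQ = 140.1° ✓; |LQ| = 16.10 ✓; ∠LQC = 79.20° ✓; |QC| = 9.400 ✗.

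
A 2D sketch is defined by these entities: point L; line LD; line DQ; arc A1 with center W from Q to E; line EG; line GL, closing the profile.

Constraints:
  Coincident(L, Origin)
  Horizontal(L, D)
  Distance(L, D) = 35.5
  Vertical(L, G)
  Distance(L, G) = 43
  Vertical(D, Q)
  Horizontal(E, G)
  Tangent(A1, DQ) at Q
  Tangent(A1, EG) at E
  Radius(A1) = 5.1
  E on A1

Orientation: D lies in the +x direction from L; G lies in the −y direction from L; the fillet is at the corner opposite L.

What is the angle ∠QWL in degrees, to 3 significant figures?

129°

The virtual corner opposite L is at (35.5, -43.0). The tangent condition forces WQ to be normal to DQ and tangency of A1 to EG means the radius WE is perpendicular to EG, with radius 5.1, so the center W sits 5.1 in from both sides at W = (30.4, -37.9). That places the tangent points at Q = (35.5, -37.9) on DQ and E = (30.4, -43.0) on EG. Then cos ∠QWL = WQ·WL / (|WQ||WL|), giving 129°.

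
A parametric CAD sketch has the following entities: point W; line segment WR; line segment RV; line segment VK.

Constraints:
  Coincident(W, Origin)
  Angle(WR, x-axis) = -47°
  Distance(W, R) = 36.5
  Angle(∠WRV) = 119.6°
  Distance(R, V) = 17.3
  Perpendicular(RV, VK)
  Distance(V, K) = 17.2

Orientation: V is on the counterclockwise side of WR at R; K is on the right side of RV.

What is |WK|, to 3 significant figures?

60.4

W is at the origin; WR runs at -47.0° with length 36.5, so R = 36.5·(cos -47.0°, sin -47.0°) = (24.9, -26.7). ∠WRV = 119.6°, so RV runs at -47.0° + (180° − 119.6°) = 13.4° from the x-axis; with |RV| = 17.3, V = R + 17.3·(cos 13.4°, sin 13.4°) = (41.7, -22.7). RV is perpendicular to VK; with |VK| = 17.2 on the right of RV, K = V + 17.2·(0.232, -0.973) = (45.7, -39.4). Then |WK| = |K − W| = 60.4.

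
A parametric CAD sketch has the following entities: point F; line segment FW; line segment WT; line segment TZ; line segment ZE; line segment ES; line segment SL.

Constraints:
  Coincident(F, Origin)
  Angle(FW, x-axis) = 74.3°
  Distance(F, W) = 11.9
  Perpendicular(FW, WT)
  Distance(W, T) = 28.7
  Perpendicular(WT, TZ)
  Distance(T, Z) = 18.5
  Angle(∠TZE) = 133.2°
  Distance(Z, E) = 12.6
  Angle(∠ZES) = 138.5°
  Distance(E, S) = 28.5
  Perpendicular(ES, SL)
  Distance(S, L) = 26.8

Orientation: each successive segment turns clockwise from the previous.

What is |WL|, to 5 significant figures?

9.8388

F is at the origin; FW runs at 74.3° with length 11.9, so W = (3.2201, 11.456). The perpendicularity gives WT at right angles to FW, so WT runs at -15.700°; with |WT| = 28.7, T = (30.849, 3.6898). WT ⟂ TZ, so TZ runs at -105.70°; with |TZ| = 18.5, Z = (25.843, -14.120). ∠TZE = 133.2° gives ZE at -152.50° from the x-axis; with |ZE| = 12.6, E = (14.667, -19.938). ∠ZES = 138.5° gives ES at 166.00° from the x-axis; with |ES| = 28.5, S = (-12.986, -13.043). The perpendicularity gives SL at right angles to ES, so SL runs at 76.000°; with |SL| = 26.8, L = (-6.5030, 12.961). Then |WL| = |L − W| = 9.8388.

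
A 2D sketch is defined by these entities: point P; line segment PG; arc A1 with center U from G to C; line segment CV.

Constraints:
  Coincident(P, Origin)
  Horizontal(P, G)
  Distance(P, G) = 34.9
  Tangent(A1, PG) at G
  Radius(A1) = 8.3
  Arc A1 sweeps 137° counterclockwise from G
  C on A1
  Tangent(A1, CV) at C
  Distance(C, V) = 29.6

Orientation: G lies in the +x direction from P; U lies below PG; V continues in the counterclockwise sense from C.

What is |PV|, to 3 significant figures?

61.5

P is at the origin; P and G share the same y with |PG| = 34.9 and G on the +x side, so G = (34.9, 0.00). Since A1 is tangent to PG there, UG ⟂ PG, so U = G + (0, -8.3) = (34.9, -8.30). On A1, G sits at bearing 90° from U; a 137° counterclockwise sweep puts C at bearing 227°, so C = U + 8.3·(cos 227°, sin 227°) = (29.2, -14.4). The tangent condition forces UC to be normal to CV, so CV runs along (−sin 227°, cos 227°); with |CV| = 29.6, V = (50.9, -34.6). Then |PV| = |V − P| = 61.5.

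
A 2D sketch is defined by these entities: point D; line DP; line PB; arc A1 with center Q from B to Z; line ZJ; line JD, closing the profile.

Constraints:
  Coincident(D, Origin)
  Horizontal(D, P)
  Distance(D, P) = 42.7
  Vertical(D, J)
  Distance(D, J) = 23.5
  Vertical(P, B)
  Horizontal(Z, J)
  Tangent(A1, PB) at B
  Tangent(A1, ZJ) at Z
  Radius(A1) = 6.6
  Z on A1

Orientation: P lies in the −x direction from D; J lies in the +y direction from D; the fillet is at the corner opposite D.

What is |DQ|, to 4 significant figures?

39.86

D is at the origin; D and P share the same y with |DP| = 42.7 and P on the −x side, so P = (-42.70, 0.000). D and J share the same x with |DJ| = 23.5 and J on the +y side, so J = (0.000, 23.50). The virtual corner opposite D is at (-42.70, 23.50). The tangent condition forces QB to be normal to PB and since A1 is tangent to ZJ there, QZ ⟂ ZJ, with radius 6.6, so the center Q sits 6.6 in from both sides at Q = (-36.10, 16.90). Then |DQ| = |Q − D| = 39.86.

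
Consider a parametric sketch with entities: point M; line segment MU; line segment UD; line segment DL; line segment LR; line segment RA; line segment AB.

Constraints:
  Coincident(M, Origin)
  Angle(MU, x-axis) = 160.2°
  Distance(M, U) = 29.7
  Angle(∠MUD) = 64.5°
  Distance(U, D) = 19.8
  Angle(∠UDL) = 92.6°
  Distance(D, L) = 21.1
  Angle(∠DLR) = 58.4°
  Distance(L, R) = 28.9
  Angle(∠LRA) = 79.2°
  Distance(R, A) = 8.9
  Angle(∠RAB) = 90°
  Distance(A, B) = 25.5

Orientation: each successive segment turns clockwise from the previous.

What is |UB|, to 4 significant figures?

26.56

∠LRA = 79.2° gives RA at 94.90° from the x-axis; with |RA| = 8.9, A = (-26.95, 10.73). ∠RAB = 90.0° gives AB at 4.900° from the x-axis; with |AB| = 25.5, B = (-1.539, 12.90). Then |UB| = |B − U| = 26.56.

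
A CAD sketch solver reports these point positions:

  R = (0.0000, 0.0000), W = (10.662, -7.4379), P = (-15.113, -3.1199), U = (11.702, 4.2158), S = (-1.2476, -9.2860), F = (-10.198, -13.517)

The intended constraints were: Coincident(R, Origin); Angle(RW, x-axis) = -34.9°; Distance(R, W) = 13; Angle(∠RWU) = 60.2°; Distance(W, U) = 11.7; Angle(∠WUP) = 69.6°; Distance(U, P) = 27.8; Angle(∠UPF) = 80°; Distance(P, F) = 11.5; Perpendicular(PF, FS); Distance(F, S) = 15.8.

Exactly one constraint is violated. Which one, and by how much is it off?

Distance(F, S) = 15.8 — off by 5.90.

R = (0.00, 0.00) ✓; RW at -34.90° ✓; |RW| = 13.00 ✓; ∠RWU = 60.20° ✓; |WU| = 11.70 ✓; ∠WUP = 69.60° ✓; |UP| = 27.80 ✓; ∠UPF = 80.00° ✓; |PF| = 11.50 ✓; ∠(PF, FS) = 90.00° ✓; |FS| = 9.900 ✗.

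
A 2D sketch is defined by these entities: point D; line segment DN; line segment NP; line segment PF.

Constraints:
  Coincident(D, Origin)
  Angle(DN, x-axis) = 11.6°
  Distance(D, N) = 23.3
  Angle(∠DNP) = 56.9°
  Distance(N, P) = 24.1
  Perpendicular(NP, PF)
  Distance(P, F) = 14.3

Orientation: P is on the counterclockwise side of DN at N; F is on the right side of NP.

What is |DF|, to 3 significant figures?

35.7

D is at the origin; DN runs at 11.6° with length 23.3, so N = 23.3·(cos 11.6°, sin 11.6°) = (22.8, 4.69). ∠DNP = 56.9°, so NP runs at 11.6° + (180° − 56.9°) = 135° from the x-axis; with |NP| = 24.1, P = N + 24.1·(cos 135°, sin 135°) = (5.87, 21.8). The perpendicularity gives PF at right angles to NP; with |PF| = 14.3 on the right of NP, F = P + 14.3·(0.711, 0.703) = (16.0, 31.9). Then |DF| = |F − D| = 35.7.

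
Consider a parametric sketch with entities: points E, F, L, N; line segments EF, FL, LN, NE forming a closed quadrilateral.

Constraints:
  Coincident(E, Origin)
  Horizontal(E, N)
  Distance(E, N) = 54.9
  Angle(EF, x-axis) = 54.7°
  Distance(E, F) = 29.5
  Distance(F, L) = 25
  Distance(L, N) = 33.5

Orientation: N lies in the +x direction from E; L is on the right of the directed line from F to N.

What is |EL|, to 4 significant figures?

21.41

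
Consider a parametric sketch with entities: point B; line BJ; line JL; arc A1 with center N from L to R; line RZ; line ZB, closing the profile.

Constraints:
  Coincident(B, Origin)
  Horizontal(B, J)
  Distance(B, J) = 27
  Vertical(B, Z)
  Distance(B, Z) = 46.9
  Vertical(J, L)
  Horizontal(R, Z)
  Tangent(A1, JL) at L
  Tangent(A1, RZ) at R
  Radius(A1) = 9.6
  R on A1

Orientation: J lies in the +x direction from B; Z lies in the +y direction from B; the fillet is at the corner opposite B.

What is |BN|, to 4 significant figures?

41.16

B is at the origin; B and J share the same y with |BJ| = 27.0 and J on the +x side, so J = (27.00, 0.000). BZ is vertical with |BZ| = 46.9 and Z on the +y side, so Z = (0.000, 46.90). The virtual corner opposite B is at (27.00, 46.90). Tangency of A1 to JL means the radius NL is perpendicular to JL and the tangent condition forces NR to be normal to RZ, with radius 9.6, so the center N sits 9.6 in from both sides at N = (17.40, 37.30). Then |BN| = |N − B| = 41.16.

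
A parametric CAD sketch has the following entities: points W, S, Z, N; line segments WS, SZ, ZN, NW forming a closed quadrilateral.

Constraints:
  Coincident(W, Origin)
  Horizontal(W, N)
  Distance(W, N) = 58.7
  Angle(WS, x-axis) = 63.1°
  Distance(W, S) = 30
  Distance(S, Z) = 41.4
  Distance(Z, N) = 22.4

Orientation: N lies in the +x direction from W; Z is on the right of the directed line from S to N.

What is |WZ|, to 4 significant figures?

38.11

Checks: |SZ| = 41.40 ✓; |ZN| = 22.40 ✓.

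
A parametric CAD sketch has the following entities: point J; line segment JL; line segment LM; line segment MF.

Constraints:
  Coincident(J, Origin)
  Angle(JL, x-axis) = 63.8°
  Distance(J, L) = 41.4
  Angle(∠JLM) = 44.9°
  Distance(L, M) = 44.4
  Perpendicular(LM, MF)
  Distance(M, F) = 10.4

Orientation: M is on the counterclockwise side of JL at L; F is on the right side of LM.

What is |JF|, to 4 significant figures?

42.39

J is at the origin; JL runs at 63.8° with length 41.4, so L = 41.4·(cos 63.8°, sin 63.8°) = (18.28, 37.15). ∠JLM = 44.9°, so LM runs at 63.8° + (180° − 44.9°) = 198.9° from the x-axis; with |LM| = 44.4, M = L + 44.4·(cos 198.9°, sin 198.9°) = (-23.73, 22.76). LM is perpendicular to MF; with |MF| = 10.4 on the right of LM, F = M + 10.4·(-0.3239, 0.9461) = (-27.10, 32.60). Then |JF| = |F − J| = 42.39.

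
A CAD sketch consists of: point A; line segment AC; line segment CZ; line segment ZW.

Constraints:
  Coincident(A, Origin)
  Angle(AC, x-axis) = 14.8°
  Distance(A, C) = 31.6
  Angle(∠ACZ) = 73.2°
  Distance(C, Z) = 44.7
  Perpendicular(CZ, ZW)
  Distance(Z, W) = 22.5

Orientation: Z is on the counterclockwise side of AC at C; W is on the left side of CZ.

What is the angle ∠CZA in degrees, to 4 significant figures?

40.38°

A is at the origin; AC runs at 14.8° with length 31.6, so C = 31.6·(cos 14.8°, sin 14.8°) = (30.55, 8.072). ∠ACZ = 73.2°, so CZ runs at 14.8° + (180° − 73.2°) = 121.6° from the x-axis; with |CZ| = 44.7, Z = C + 44.7·(cos 121.6°, sin 121.6°) = (7.129, 46.14). Then cos ∠CZA = ZC·ZA / (|ZC||ZA|), giving 40.38°.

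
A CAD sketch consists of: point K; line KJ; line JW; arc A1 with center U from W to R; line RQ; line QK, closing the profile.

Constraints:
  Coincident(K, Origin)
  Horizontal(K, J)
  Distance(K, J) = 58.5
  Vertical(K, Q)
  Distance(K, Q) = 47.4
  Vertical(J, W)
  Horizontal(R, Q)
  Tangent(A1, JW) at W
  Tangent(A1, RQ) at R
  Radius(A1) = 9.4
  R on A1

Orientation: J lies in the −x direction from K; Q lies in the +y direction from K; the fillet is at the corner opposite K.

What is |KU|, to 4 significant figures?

62.09

K is at the origin; KJ is horizontal with |KJ| = 58.5 and J on the −x side, so J = (-58.50, 0.000). K and Q share the same x with |KQ| = 47.4 and Q on the +y side, so Q = (0.000, 47.40). The virtual corner opposite K is at (-58.50, 47.40). The tangent condition forces UW to be normal to JW and since A1 is tangent to RQ there, UR ⟂ RQ, with radius 9.4, so the center U sits 9.4 in from both sides at U = (-49.10, 38.00). Then |KU| = |U − K| = 62.09.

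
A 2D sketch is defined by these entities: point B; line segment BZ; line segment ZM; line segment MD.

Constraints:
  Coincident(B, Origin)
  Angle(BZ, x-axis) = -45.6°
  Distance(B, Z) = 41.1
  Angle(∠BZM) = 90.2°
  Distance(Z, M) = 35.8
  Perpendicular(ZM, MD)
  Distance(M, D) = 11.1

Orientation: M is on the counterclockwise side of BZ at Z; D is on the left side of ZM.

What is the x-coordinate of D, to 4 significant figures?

46.68

B is at the origin; BZ runs at -45.6° with length 41.1, so Z = 41.1·(cos -45.6°, sin -45.6°) = (28.76, -29.36). ∠BZM = 90.2°, so ZM runs at -45.6° + (180° − 90.2°) = 44.20° from the x-axis; with |ZM| = 35.8, M = Z + 35.8·(cos 44.20°, sin 44.20°) = (54.42, -4.406). ZM is perpendicular to MD; with |MD| = 11.1 on the left of ZM, D = M + 11.1·(-0.6972, 0.7169) = (46.68, 3.551). So D.x = 46.68.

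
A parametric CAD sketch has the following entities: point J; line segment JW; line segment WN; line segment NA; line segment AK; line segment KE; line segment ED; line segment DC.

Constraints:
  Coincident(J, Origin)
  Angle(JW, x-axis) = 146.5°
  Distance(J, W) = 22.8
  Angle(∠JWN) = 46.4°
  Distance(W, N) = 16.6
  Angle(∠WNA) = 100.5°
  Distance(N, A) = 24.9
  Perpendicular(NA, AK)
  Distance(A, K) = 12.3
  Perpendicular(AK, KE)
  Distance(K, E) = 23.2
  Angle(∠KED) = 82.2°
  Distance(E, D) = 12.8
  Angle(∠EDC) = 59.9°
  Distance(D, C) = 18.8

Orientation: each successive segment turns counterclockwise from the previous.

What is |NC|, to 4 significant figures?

21.41

J is at the origin; JW runs at 146.5° with length 22.8, so W = (-19.01, 12.58). ∠JWN = 46.4° gives WN at -79.90° from the x-axis; with |WN| = 16.6, N = (-16.10, -3.759). ∠WNA = 100.5° gives NA at -0.4000° from the x-axis; with |NA| = 24.9, A = (8.798, -3.932). The perpendicularity gives AK at right angles to NA, so AK runs at 89.60°; with |AK| = 12.3, K = (8.884, 8.367). AK is perpendicular to KE, so KE runs at 179.6°; with |KE| = 23.2, E = (-14.32, 8.529). ∠KED = 82.2° gives ED at -82.60° from the x-axis; with |ED| = 12.8, D = (-12.67, -4.164). ∠EDC = 59.9° gives DC at 37.50° from the x-axis; with |DC| = 18.8, C = (2.248, 7.281). Then |NC| = |C − N| = 21.41.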